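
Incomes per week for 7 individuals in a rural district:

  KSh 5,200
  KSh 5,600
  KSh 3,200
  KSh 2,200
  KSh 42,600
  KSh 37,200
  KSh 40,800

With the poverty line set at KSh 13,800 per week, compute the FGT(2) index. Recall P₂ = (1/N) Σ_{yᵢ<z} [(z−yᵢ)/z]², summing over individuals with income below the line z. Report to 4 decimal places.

Poor units: KSh 2,200, KSh 3,200, KSh 5,200, KSh 5,600 (q = 4 of N = 7).
Shortfall ratios: (13800−2200)/13800 = 0.8406; (13800−3200)/13800 = 0.7681; (13800−5200)/13800 = 0.6232; (13800−5600)/13800 = 0.5942.
Squared: 0.7066; 0.5900; 0.3884; 0.3531.
Sum = 2.038017; P₂ = 2.038017 / 7 = 0.2911.

0.2911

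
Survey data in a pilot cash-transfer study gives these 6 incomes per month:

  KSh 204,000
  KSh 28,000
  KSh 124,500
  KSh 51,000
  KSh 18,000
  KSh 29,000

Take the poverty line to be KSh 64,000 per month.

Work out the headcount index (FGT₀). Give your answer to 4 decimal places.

4 of the 6 households have income below KSh 64,000.
H = 4/6 = 0.6667.

0.6667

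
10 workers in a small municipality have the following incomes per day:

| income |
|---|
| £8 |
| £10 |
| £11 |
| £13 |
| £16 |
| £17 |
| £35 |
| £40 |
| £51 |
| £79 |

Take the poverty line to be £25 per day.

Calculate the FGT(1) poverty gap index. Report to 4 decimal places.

0.3000

Below the line: £8, £10, £11, £13, £16, £17 (q = 6 of N = 10).
Normalized shortfalls: (25−8)/25 = 0.6800; (25−10)/25 = 0.6000; (25−11)/25 = 0.5600; (25−13)/25 = 0.4800; (25−16)/25 = 0.3600; (25−17)/25 = 0.3200.
Σ = 3.000000. Dividing by the full population N = 10 gives P₁ = 0.3000.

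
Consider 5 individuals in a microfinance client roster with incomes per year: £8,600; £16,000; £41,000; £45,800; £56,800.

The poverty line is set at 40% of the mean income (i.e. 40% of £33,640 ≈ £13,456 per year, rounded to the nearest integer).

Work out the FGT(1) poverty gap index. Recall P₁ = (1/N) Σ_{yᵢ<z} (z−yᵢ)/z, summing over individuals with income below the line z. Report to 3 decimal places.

0.072

Poor units: £8,600 (q = 1 of N = 5).
Normalized shortfalls: (13456−8600)/13456 = 0.3609.
Sum of shortfalls = 0.360880; P₁ averages over all N: 0.360880 / 5 = 0.072.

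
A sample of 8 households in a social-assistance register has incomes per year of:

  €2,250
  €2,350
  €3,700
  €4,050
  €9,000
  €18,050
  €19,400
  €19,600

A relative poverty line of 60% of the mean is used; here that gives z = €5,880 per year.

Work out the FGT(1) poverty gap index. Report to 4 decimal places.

Below z: €2,250, €2,350, €3,700, €4,050 (q = 4 of N = 8).
Gap ratios (z−y)/z: (5880−2250)/5880 = 0.6173; (5880−2350)/5880 = 0.6003; (5880−3700)/5880 = 0.3707; (5880−4050)/5880 = 0.3112.
Sum of shortfalls = 1.899660; P₁ averages over all N: 1.899660 / 8 = 0.2375.

0.2375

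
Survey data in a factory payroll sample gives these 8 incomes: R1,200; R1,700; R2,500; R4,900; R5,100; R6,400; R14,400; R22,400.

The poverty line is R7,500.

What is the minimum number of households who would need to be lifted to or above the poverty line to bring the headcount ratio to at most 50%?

Currently q = 6 of N = 8 are below the line (H = 0.750).
A headcount ratio of at most 50% allows at most ⌊0.50 × 8⌋ = 4 poor households.
So at least 6 − 4 = 2 must be lifted.

2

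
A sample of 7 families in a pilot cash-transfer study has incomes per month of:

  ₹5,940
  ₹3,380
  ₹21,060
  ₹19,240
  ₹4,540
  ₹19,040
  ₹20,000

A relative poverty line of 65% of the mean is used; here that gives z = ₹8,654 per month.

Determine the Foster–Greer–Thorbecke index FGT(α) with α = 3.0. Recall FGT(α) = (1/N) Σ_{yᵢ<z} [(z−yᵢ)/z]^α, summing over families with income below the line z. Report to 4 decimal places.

Below z: ₹3,380, ₹4,540, ₹5,940 (q = 3 of N = 7).
Shortfall ratios: (8654−3380)/8654 = 0.6094; (8654−4540)/8654 = 0.4754; (8654−5940)/8654 = 0.3136.
Raised to α = 3.0: 0.22634; 0.10743; 0.03084.
Sum = 0.364623; FGT(3.0) = 0.364623 / 7 = 0.0521.

0.0521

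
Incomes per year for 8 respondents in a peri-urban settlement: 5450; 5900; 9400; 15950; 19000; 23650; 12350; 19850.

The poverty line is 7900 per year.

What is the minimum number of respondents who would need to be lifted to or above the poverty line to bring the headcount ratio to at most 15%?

1

Currently q = 2 of N = 8 are below the line (H = 0.250).
A headcount ratio of at most 15% allows at most ⌊0.15 × 8⌋ = 1 poor respondents.
So at least 2 − 1 = 1 must be lifted.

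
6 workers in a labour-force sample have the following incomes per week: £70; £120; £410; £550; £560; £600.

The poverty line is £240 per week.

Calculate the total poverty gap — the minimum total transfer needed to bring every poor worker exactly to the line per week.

Poor units: £70, £120 (q = 2 of N = 6).
Individual gaps: 240−70 = 170; 240−120 = 120.
Aggregate gap = £290.

£290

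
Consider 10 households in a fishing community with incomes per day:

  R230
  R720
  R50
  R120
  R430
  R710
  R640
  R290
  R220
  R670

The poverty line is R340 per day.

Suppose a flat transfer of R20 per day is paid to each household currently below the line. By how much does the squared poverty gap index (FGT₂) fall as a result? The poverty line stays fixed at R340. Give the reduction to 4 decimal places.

0.0256

Before: below the line — R50, R120, R220, R230, R290; squared poverty gap index (FGT₂) = 0.139706.
After the R20 transfer: below the line — R70, R140, R240, R250, R310; squared poverty gap index (FGT₂) = 0.114100.
Reduction = 0.139706 − 0.114100 = 0.0256.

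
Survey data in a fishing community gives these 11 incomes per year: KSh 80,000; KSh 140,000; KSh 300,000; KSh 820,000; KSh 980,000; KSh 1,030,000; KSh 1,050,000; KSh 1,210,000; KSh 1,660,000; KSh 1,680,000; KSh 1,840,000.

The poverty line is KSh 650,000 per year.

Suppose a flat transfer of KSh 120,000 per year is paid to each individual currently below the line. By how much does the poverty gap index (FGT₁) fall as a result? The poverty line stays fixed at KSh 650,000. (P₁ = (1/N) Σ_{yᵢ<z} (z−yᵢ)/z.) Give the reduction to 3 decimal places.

Before: below the line — KSh 80,000, KSh 140,000, KSh 300,000; poverty gap index (FGT₁) = 0.20000.
After the KSh 120,000 transfer: below the line — KSh 200,000, KSh 260,000, KSh 420,000; poverty gap index (FGT₁) = 0.14965.
Reduction = 0.20000 − 0.14965 = 0.050.

0.050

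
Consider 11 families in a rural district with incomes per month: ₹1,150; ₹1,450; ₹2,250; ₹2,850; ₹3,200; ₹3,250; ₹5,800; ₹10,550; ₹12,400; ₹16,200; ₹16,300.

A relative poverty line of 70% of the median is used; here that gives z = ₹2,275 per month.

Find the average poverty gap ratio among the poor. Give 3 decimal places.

0.289

Poor units: ₹1,150, ₹1,450, ₹2,250 (q = 3 of N = 11).
Relative gaps: 0.4945, 0.3626, 0.0110; sum = 0.868132.
The income-gap ratio divides by q (the poor only): 0.868132 / 3 = 0.289.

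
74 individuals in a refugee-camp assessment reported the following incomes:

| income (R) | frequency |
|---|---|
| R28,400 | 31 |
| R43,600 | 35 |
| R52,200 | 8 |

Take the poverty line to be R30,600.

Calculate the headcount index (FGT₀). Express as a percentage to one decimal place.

31 of the 74 individuals have income below R30,600.
H = 31/74 = 41.9%.

41.9%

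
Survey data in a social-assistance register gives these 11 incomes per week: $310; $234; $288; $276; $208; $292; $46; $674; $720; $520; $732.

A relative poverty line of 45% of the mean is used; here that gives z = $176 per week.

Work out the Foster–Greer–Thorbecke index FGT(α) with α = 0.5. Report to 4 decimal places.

0.0781

Below z: $46 (q = 1 of N = 11).
Normalized shortfalls: (176−46)/176 = 0.7386.
Raised to α = 0.5: 0.85944.
Sum = 0.859440; FGT(0.5) = 0.859440 / 11 = 0.0781.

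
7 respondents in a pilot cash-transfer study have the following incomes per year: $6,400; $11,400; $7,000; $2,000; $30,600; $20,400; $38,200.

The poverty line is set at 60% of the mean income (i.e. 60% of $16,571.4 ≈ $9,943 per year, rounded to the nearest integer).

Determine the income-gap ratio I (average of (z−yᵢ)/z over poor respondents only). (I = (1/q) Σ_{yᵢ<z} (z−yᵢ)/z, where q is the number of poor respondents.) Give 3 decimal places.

Incomes under z: $2,000, $6,400, $7,000 (q = 3 of N = 7).
Relative gaps: 0.7989, 0.3563, 0.2960; sum = 1.451172.
I averages over the q = 3 poor units only: 1.451172 / 3 = 0.484.

0.484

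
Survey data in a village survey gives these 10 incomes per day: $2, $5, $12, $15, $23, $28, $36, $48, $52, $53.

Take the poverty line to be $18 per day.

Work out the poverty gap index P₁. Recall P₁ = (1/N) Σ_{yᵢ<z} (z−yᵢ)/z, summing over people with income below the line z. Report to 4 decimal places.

Poor units: $2, $5, $12, $15 (q = 4 of N = 10).
Gap ratios (z−y)/z: (18−2)/18 = 0.8889; (18−5)/18 = 0.7222; (18−12)/18 = 0.3333; (18−15)/18 = 0.1667.
Sum of shortfalls = 2.111111; P₁ averages over all N: 2.111111 / 10 = 0.2111.

0.2111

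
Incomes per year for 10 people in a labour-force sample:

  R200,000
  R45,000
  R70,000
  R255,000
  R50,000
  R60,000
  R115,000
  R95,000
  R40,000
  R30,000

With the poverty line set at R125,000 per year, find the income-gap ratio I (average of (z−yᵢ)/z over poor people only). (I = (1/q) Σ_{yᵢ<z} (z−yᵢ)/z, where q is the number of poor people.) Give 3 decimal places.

Below the line: R30,000, R40,000, R45,000, R50,000, R60,000, R70,000, R95,000, R115,000 (q = 8 of N = 10).
Relative gaps: 0.7600, 0.6800, 0.6400, 0.6000, 0.5200, 0.4400, 0.2400, 0.0800; sum = 3.960000.
I averages over the q = 8 poor units only: 3.960000 / 8 = 0.495.

0.495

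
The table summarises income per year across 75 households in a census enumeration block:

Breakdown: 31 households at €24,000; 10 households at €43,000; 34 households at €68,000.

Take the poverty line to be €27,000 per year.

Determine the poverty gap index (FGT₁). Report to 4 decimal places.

0.0459

Below the line: 31×€24,000 (q = 31 of N = 75).
Gap ratios (z−y)/z: (27000−24000)/27000 = 0.1111 (×31).
Σ = 3.444444. Dividing by the full population N = 75 gives P₁ = 0.0459.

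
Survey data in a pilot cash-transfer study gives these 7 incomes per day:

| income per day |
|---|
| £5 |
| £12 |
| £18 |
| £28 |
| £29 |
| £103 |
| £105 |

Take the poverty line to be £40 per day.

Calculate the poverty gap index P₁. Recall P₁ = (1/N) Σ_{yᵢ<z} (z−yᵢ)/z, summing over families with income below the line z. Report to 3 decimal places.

Incomes under z: £5, £12, £18, £28, £29 (q = 5 of N = 7).
Gap ratios (z−y)/z: (40−5)/40 = 0.8750; (40−12)/40 = 0.7000; (40−18)/40 = 0.5500; (40−28)/40 = 0.3000; (40−29)/40 = 0.2750.
Sum of shortfalls = 2.700000; P₁ averages over all N: 2.700000 / 7 = 0.386.

0.386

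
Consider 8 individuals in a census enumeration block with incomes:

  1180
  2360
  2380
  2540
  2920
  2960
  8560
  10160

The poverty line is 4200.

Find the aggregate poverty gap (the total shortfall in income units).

Below z: 1180, 2360, 2380, 2540, 2920, 2960 (q = 6 of N = 8).
Individual gaps: 4200−1180 = 3020; 4200−2360 = 1840; 4200−2380 = 1820; 4200−2540 = 1660; 4200−2920 = 1280; 4200−2960 = 1240.
Aggregate gap = 10860.

10860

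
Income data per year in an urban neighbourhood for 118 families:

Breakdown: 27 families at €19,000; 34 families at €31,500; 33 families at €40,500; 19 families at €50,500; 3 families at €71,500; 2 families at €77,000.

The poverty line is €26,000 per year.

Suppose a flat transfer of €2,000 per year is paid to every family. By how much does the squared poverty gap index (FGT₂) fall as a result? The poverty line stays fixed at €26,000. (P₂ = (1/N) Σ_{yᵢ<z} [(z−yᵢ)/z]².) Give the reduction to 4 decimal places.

Before: below the line — 27×€19,000; squared poverty gap index (FGT₂) = 0.016586.
After the €2,000 transfer: below the line — 27×€21,000; squared poverty gap index (FGT₂) = 0.008462.
Reduction = 0.016586 − 0.008462 = 0.0081.

0.0081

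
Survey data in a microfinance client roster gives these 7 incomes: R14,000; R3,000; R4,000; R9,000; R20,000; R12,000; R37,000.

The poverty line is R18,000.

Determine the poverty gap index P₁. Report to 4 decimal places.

0.3810

Poor units: R3,000, R4,000, R9,000, R12,000, R14,000 (q = 5 of N = 7).
Shortfall ratios: (18000−3000)/18000 = 0.8333; (18000−4000)/18000 = 0.7778; (18000−9000)/18000 = 0.5000; (18000−12000)/18000 = 0.3333; (18000−14000)/18000 = 0.2222.
Σ = 2.666667. Dividing by the full population N = 7 gives P₁ = 0.3810.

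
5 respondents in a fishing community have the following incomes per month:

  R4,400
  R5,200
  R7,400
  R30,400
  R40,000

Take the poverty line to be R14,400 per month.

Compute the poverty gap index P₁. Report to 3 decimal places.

0.364

Poor units: R4,400, R5,200, R7,400 (q = 3 of N = 5).
Normalized shortfalls: (14400−4400)/14400 = 0.6944; (14400−5200)/14400 = 0.6389; (14400−7400)/14400 = 0.4861.
Sum of shortfalls = 1.819444; P₁ averages over all N: 1.819444 / 5 = 0.364.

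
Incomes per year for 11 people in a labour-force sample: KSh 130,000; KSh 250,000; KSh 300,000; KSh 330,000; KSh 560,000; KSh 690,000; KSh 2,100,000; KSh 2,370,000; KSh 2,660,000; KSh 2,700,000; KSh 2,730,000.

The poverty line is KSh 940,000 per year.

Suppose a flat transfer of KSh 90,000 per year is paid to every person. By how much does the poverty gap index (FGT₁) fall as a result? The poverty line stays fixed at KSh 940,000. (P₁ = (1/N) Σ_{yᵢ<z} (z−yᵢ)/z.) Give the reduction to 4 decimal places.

0.0522

Before: below the line — KSh 130,000, KSh 250,000, KSh 300,000, KSh 330,000, KSh 560,000, KSh 690,000; poverty gap index (FGT₁) = 0.326886.
After the KSh 90,000 transfer: below the line — KSh 220,000, KSh 340,000, KSh 390,000, KSh 420,000, KSh 650,000, KSh 780,000; poverty gap index (FGT₁) = 0.274662.
Reduction = 0.326886 − 0.274662 = 0.0522.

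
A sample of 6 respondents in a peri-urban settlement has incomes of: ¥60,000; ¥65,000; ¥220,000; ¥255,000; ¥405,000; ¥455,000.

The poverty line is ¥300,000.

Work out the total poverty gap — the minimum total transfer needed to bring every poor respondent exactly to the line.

¥600,000

Below the line: ¥60,000, ¥65,000, ¥220,000, ¥255,000 (q = 4 of N = 6).
Individual gaps: 300000−60000 = 240000; 300000−65000 = 235000; 300000−220000 = 80000; 300000−255000 = 45000.
Aggregate gap = ¥600,000.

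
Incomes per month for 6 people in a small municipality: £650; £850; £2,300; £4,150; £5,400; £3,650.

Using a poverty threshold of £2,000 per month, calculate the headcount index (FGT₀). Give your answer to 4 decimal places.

0.3333

2 of the 6 people have income below £2,000.
H = 2/6 = 0.3333.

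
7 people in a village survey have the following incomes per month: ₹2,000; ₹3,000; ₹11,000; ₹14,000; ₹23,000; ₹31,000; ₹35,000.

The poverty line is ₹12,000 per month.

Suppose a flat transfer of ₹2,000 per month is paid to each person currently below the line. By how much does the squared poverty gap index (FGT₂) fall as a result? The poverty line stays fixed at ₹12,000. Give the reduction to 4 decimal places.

Before: below the line — ₹2,000, ₹3,000, ₹11,000; squared poverty gap index (FGT₂) = 0.180556.
After the ₹2,000 transfer: below the line — ₹4,000, ₹5,000; squared poverty gap index (FGT₂) = 0.112103.
Reduction = 0.180556 − 0.112103 = 0.0685.

0.0685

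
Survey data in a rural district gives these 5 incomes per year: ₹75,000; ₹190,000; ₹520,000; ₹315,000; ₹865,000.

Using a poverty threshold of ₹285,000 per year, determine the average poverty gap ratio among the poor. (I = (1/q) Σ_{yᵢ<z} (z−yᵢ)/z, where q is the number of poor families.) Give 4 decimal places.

Incomes under z: ₹75,000, ₹190,000 (q = 2 of N = 5).
Shortfall ratios (z−y)/z: 0.7368, 0.3333; sum = 1.070175.
The income-gap ratio divides by q (the poor only): 1.070175 / 2 = 0.5351.

0.5351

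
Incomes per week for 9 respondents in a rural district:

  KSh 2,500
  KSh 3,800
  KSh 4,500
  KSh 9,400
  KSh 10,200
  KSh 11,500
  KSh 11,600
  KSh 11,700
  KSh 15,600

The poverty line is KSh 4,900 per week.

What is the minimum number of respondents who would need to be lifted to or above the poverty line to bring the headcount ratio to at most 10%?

3

Currently q = 3 of N = 9 are below the line (H = 0.333).
A headcount ratio of at most 10% allows at most ⌊0.10 × 9⌋ = 0 poor respondents.
So at least 3 − 0 = 3 must be lifted.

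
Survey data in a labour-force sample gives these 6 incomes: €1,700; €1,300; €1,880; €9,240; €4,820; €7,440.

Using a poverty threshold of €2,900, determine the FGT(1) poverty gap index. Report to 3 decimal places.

Below z: €1,300, €1,700, €1,880 (q = 3 of N = 6).
Shortfall ratios: (2900−1300)/2900 = 0.5517; (2900−1700)/2900 = 0.4138; (2900−1880)/2900 = 0.3517.
Σ = 1.317241. Dividing by the full population N = 6 gives P₁ = 0.220.

0.220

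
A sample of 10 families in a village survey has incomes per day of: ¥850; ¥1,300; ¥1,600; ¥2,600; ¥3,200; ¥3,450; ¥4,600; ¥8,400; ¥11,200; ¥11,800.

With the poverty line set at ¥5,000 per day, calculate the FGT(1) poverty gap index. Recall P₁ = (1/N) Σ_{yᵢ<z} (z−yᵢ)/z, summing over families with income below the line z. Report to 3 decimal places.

Below z: ¥850, ¥1,300, ¥1,600, ¥2,600, ¥3,200, ¥3,450, ¥4,600 (q = 7 of N = 10).
Gap ratios (z−y)/z: (5000−850)/5000 = 0.8300; (5000−1300)/5000 = 0.7400; (5000−1600)/5000 = 0.6800; (5000−2600)/5000 = 0.4800; (5000−3200)/5000 = 0.3600; (5000−3450)/5000 = 0.3100; (5000−4600)/5000 = 0.0800.
Σ = 3.480000. Dividing by the full population N = 10 gives P₁ = 0.348.

0.348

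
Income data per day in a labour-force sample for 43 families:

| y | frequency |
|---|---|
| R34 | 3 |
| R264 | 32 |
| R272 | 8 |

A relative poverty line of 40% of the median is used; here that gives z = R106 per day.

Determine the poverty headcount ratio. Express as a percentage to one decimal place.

7.0%

3 of the 43 families have income below R106.
H = 3/43 = 7.0%.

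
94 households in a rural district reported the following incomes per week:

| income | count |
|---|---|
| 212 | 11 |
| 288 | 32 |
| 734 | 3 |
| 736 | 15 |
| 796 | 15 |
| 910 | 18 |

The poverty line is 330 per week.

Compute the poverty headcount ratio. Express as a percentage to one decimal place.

43 of the 94 households have income below 330.
H = 43/94 = 45.7%.

45.7%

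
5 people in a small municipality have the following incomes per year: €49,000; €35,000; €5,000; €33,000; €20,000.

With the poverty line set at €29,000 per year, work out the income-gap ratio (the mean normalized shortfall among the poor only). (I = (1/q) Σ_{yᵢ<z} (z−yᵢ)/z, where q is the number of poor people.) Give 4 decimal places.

Below the line: €5,000, €20,000 (q = 2 of N = 5).
Shortfall ratios (z−y)/z: 0.8276, 0.3103; sum = 1.137931.
I averages over the q = 2 poor units only: 1.137931 / 2 = 0.5690.

0.5690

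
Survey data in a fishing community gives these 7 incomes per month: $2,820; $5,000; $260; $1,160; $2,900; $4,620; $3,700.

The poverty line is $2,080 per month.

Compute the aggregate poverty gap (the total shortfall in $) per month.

Incomes under z: $260, $1,160 (q = 2 of N = 7).
Individual gaps: 2080−260 = 1820; 2080−1160 = 920.
Aggregate gap = $2,740.

$2,740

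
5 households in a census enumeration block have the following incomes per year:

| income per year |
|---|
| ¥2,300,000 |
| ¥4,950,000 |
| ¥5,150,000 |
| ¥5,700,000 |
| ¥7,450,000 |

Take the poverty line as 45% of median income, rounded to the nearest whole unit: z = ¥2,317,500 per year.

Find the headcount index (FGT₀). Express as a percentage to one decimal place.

20.0%

1 of the 5 households have income below ¥2,317,500.
H = 1/5 = 20.0%.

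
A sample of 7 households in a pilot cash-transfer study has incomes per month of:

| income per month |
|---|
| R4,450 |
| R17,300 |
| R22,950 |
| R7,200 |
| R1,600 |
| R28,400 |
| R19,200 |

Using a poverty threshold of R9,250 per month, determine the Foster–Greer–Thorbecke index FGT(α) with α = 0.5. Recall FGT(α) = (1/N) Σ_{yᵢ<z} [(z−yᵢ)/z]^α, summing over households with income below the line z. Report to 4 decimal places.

0.3001

Poor units: R1,600, R4,450, R7,200 (q = 3 of N = 7).
Normalized shortfalls: (9250−1600)/9250 = 0.8270; (9250−4450)/9250 = 0.5189; (9250−7200)/9250 = 0.2216.
Raised to α = 0.5: 0.90941; 0.72036; 0.47077.
Sum = 2.100538; FGT(0.5) = 2.100538 / 7 = 0.3001.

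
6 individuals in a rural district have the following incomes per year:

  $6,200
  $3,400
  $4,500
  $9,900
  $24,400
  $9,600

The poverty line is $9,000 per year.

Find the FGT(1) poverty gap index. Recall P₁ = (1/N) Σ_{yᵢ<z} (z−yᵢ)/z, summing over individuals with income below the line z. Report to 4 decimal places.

Poor units: $3,400, $4,500, $6,200 (q = 3 of N = 6).
Relative gaps: (9000−3400)/9000 = 0.6222; (9000−4500)/9000 = 0.5000; (9000−6200)/9000 = 0.3111.
Sum of shortfalls = 1.433333; P₁ averages over all N: 1.433333 / 6 = 0.2389.

0.2389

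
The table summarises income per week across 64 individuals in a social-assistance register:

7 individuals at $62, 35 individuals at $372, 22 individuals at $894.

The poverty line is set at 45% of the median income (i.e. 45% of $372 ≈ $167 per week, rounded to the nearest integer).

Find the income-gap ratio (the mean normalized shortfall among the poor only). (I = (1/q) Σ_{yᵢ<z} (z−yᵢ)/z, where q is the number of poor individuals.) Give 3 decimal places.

Below the line: 7×$62 (q = 7 of N = 64).
Relative gaps: 0.6287 (×7); sum = 4.401198.
The income-gap ratio divides by q (the poor only): 4.401198 / 7 = 0.629.

0.629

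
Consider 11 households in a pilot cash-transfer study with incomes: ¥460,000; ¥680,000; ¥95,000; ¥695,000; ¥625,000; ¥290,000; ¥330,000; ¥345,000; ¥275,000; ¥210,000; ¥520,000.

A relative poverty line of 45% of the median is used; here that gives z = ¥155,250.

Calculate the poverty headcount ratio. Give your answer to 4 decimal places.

1 of the 11 households have income below ¥155,250.
H = 1/11 = 0.0909.

0.0909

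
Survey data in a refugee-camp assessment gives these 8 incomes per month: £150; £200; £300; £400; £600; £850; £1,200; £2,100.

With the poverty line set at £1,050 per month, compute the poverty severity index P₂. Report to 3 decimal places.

Incomes under z: £150, £200, £300, £400, £600, £850 (q = 6 of N = 8).
Shortfall ratios: (1050−150)/1050 = 0.8571; (1050−200)/1050 = 0.8095; (1050−300)/1050 = 0.7143; (1050−400)/1050 = 0.6190; (1050−600)/1050 = 0.4286; (1050−850)/1050 = 0.1905.
Squared: 0.7347; 0.6553; 0.5102; 0.3832; 0.1837; 0.0363.
Sum = 2.503401; P₂ = 2.503401 / 8 = 0.313.

0.313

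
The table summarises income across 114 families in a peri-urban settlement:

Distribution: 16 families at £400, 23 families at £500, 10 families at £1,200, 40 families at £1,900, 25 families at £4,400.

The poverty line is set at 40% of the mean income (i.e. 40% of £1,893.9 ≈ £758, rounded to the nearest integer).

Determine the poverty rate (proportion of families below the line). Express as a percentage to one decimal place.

34.2%

39 of the 114 families have income below £758.
H = 39/114 = 34.2%.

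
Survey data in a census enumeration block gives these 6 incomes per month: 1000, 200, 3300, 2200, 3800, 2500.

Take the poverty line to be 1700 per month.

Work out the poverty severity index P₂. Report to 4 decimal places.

Below z: 200, 1000 (q = 2 of N = 6).
Gap ratios (z−y)/z: (1700−200)/1700 = 0.8824; (1700−1000)/1700 = 0.4118.
Squared: 0.7785; 0.1696.
Sum = 0.948097; P₂ = 0.948097 / 6 = 0.1580.

0.1580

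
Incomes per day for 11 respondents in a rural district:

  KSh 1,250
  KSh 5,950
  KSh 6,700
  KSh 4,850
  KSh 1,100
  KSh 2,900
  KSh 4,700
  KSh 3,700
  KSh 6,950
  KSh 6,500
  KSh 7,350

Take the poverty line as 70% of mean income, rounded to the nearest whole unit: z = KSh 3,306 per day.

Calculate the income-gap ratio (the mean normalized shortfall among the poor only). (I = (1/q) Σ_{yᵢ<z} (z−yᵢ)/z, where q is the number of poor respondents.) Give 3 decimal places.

Below the line: KSh 1,100, KSh 1,250, KSh 2,900 (q = 3 of N = 11).
Shortfall ratios (z−y)/z: 0.6673, 0.6219, 0.1228; sum = 1.411978.
I averages over the q = 3 poor units only: 1.411978 / 3 = 0.471.

0.471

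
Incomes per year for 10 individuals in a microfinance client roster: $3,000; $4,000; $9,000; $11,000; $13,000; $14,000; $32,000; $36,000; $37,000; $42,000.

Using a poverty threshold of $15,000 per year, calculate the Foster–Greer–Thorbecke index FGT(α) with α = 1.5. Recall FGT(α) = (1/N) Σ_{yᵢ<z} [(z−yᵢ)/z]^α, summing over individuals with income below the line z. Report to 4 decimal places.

Below z: $3,000, $4,000, $9,000, $11,000, $13,000, $14,000 (q = 6 of N = 10).
Normalized shortfalls: (15000−3000)/15000 = 0.8000; (15000−4000)/15000 = 0.7333; (15000−9000)/15000 = 0.4000; (15000−11000)/15000 = 0.2667; (15000−13000)/15000 = 0.1333; (15000−14000)/15000 = 0.0667.
Raised to α = 1.5: 0.71554; 0.62799; 0.25298; 0.13771; 0.04869; 0.01721.
Sum = 1.800119; FGT(1.5) = 1.800119 / 10 = 0.1800.

0.1800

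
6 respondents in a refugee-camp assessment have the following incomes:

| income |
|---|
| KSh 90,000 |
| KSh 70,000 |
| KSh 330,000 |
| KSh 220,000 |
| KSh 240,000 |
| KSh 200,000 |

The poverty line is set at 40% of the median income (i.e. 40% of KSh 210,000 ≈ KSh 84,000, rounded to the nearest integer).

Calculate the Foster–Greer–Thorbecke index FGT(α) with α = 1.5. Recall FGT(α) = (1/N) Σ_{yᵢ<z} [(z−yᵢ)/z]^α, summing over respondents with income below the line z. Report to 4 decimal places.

Below z: KSh 70,000 (q = 1 of N = 6).
Relative gaps: (84000−70000)/84000 = 0.1667.
Raised to α = 1.5: 0.06804.
Sum = 0.068041; FGT(1.5) = 0.068041 / 6 = 0.0113.

0.0113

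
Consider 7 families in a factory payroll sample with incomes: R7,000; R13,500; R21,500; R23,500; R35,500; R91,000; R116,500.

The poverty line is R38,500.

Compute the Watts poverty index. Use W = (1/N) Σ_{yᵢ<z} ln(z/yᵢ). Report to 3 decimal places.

0.559

Poor units: R7,000, R13,500, R21,500, R23,500, R35,500 (q = 5 of N = 7).
Log shortfalls: ln(38500/7000) = 1.7047; ln(38500/13500) = 1.0480; ln(38500/21500) = 0.5826; ln(38500/23500) = 0.4937; ln(38500/35500) = 0.0811.
W = 3.910105 / 7 = 0.559.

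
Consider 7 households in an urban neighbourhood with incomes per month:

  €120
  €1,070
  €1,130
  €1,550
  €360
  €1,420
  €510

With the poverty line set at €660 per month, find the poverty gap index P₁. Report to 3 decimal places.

0.214

Below z: €120, €360, €510 (q = 3 of N = 7).
Gap ratios (z−y)/z: (660−120)/660 = 0.8182; (660−360)/660 = 0.4545; (660−510)/660 = 0.2273.
Sum of shortfalls = 1.500000; P₁ averages over all N: 1.500000 / 7 = 0.214.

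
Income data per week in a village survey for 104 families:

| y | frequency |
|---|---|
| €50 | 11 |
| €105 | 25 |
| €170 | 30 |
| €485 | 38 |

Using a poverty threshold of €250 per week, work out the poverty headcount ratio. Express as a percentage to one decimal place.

63.5%

66 of the 104 families have income below €250.
H = 66/104 = 63.5%.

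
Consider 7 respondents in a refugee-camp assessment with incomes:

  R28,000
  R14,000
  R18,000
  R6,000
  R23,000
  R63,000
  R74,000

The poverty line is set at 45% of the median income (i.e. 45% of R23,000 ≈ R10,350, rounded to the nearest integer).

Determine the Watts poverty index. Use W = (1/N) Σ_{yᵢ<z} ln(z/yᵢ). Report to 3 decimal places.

Poor units: R6,000 (q = 1 of N = 7).
ln(z/y) terms: ln(10350/6000) = 0.5452.
W = 0.545227 / 7 = 0.078.

0.078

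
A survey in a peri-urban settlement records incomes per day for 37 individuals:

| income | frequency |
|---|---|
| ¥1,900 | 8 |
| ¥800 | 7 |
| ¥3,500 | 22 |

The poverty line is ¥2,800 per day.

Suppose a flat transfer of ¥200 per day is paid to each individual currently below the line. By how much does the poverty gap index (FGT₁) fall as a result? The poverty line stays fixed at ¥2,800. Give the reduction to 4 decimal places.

0.0290

Before: below the line — 7×¥800, 8×¥1,900; poverty gap index (FGT₁) = 0.204633.
After the ¥200 transfer: below the line — 7×¥1,000, 8×¥2,100; poverty gap index (FGT₁) = 0.175676.
Reduction = 0.204633 − 0.175676 = 0.0290.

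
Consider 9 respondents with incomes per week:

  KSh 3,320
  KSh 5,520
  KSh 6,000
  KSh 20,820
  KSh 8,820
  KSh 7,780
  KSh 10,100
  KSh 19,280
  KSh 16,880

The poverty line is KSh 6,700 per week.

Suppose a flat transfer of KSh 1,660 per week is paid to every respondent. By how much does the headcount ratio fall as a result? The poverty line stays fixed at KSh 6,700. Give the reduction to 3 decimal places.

Before: below the line — KSh 3,320, KSh 5,520, KSh 6,000; headcount ratio = 0.33333.
After the KSh 1,660 transfer: below the line — KSh 4,980; headcount ratio = 0.11111.
Reduction = 0.33333 − 0.11111 = 0.222.

0.222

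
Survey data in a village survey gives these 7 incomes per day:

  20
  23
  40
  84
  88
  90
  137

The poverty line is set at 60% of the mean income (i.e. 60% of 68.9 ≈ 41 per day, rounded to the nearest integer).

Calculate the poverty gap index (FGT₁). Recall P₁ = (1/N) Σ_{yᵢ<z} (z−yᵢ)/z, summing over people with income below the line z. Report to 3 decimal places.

0.139

Below the line: 20, 23, 40 (q = 3 of N = 7).
Shortfall ratios: (41−20)/41 = 0.5122; (41−23)/41 = 0.4390; (41−40)/41 = 0.0244.
Sum of shortfalls = 0.975610; P₁ averages over all N: 0.975610 / 7 = 0.139.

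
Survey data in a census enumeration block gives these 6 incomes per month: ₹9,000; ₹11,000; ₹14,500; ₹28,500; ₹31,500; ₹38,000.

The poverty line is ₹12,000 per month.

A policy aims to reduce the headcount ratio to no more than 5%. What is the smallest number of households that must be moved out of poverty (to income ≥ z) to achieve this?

2 of the 6 households are poor, so H = 2/6 = 0.333.
A headcount ratio of at most 5% allows at most ⌊0.05 × 6⌋ = 0 poor households.
So at least 2 − 0 = 2 must be lifted.

2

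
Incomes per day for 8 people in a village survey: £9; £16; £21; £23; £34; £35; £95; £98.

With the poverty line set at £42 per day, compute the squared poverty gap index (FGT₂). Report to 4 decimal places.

0.1899

Below z: £9, £16, £21, £23, £34, £35 (q = 6 of N = 8).
Shortfall ratios: (42−9)/42 = 0.7857; (42−16)/42 = 0.6190; (42−21)/42 = 0.5000; (42−23)/42 = 0.4524; (42−34)/42 = 0.1905; (42−35)/42 = 0.1667.
Squared: 0.6173; 0.3832; 0.2500; 0.2046; 0.0363; 0.0278.
Sum = 1.519274; P₂ = 1.519274 / 8 = 0.1899.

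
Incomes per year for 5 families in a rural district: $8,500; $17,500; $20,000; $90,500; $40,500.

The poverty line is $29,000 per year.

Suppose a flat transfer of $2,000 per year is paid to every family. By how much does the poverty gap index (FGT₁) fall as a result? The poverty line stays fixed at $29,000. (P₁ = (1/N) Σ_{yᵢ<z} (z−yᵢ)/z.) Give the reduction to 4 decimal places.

Before: below the line — $8,500, $17,500, $20,000; poverty gap index (FGT₁) = 0.282759.
After the $2,000 transfer: below the line — $10,500, $19,500, $22,000; poverty gap index (FGT₁) = 0.241379.
Reduction = 0.282759 − 0.241379 = 0.0414.

0.0414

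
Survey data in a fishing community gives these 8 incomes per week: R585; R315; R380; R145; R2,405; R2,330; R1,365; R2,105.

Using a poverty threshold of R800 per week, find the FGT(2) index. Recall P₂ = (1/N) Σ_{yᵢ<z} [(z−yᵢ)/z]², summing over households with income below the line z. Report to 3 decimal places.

0.173

Below the line: R145, R315, R380, R585 (q = 4 of N = 8).
Normalized shortfalls: (800−145)/800 = 0.8187; (800−315)/800 = 0.6062; (800−380)/800 = 0.5250; (800−585)/800 = 0.2687.
Squared: 0.6704; 0.3675; 0.2756; 0.0722.
Sum = 1.385742; P₂ = 1.385742 / 8 = 0.173.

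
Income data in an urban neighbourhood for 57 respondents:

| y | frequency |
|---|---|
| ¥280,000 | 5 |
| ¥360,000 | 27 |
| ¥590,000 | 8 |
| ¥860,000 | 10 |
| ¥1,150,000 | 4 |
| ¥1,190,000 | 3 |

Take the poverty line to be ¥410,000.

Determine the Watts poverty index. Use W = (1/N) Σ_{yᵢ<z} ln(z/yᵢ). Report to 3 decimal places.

0.095

Below the line: 5×¥280,000, 27×¥360,000 (q = 32 of N = 57).
Log gaps: ln(410000/280000) = 0.3814 (×5); ln(410000/360000) = 0.1301 (×27).
W = 5.418272 / 57 = 0.095.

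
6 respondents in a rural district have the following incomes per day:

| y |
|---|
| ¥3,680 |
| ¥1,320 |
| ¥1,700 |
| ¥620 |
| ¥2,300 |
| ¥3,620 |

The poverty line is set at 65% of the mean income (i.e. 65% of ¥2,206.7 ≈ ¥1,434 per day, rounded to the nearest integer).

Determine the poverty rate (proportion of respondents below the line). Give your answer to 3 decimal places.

2 of the 6 respondents have income below ¥1,434.
H = 2/6 = 0.333.

0.333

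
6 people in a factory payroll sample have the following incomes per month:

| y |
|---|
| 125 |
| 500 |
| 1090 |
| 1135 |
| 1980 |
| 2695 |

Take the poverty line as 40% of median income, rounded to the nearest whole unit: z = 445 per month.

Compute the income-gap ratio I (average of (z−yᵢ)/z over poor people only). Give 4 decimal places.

Below z: 125 (q = 1 of N = 6).
Shortfall ratios (z−y)/z: 0.7191; sum = 0.719101.
I averages over the q = 1 poor units only: 0.719101 / 1 = 0.7191.

0.7191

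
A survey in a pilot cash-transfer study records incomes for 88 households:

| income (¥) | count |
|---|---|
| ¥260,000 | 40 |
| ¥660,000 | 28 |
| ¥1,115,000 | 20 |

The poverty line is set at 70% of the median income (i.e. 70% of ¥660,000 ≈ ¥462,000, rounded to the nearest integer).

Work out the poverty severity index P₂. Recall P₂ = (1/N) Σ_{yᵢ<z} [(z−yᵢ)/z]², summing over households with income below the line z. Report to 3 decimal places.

Poor units: 40×¥260,000 (q = 40 of N = 88).
Normalized shortfalls: (462000−260000)/462000 = 0.4372 (×40).
Squared: 0.1912 (×40).
Sum = 7.646783; P₂ = 7.646783 / 88 = 0.087.

0.087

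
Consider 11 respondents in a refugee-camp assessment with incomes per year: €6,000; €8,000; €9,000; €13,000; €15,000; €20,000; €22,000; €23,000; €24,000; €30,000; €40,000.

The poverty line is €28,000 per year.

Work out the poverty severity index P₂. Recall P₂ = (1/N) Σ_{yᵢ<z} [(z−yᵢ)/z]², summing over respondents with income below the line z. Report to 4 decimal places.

0.2064

Poor units: €6,000, €8,000, €9,000, €13,000, €15,000, €20,000, €22,000, €23,000, €24,000 (q = 9 of N = 11).
Shortfall ratios: (28000−6000)/28000 = 0.7857; (28000−8000)/28000 = 0.7143; (28000−9000)/28000 = 0.6786; (28000−13000)/28000 = 0.5357; (28000−15000)/28000 = 0.4643; (28000−20000)/28000 = 0.2857; (28000−22000)/28000 = 0.2143; (28000−23000)/28000 = 0.1786; (28000−24000)/28000 = 0.1429.
Squared: 0.6173; 0.5102; 0.4605; 0.2870; 0.2156; 0.0816; 0.0459; 0.0319; 0.0204.
Sum = 2.270408; P₂ = 2.270408 / 11 = 0.2064.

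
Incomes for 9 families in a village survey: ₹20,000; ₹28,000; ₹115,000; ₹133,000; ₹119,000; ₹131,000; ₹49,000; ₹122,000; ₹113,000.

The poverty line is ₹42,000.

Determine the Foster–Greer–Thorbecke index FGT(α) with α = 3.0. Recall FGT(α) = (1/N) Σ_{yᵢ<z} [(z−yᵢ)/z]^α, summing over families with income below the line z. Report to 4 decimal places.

0.0201

Below z: ₹20,000, ₹28,000 (q = 2 of N = 9).
Normalized shortfalls: (42000−20000)/42000 = 0.5238; (42000−28000)/42000 = 0.3333.
Raised to α = 3.0: 0.14372; 0.03704.
Sum = 0.180758; FGT(3.0) = 0.180758 / 9 = 0.0201.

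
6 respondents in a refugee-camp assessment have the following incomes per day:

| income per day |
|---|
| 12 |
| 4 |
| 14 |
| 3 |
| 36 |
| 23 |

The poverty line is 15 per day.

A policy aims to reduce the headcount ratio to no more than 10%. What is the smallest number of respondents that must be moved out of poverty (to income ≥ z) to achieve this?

4

4 of the 6 respondents are poor, so H = 4/6 = 0.667.
A headcount ratio of at most 10% allows at most ⌊0.10 × 6⌋ = 0 poor respondents.
So at least 4 − 0 = 4 must be lifted.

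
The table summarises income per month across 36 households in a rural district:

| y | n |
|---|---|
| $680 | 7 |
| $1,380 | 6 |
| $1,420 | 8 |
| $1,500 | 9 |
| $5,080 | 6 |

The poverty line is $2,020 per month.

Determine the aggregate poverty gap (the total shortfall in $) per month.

Below the line: 7×$680, 6×$1,380, 8×$1,420, 9×$1,500 (q = 30 of N = 36).
Individual gaps: 7×(2020−680) = 9380; 6×(2020−1380) = 3840; 8×(2020−1420) = 4800; 9×(2020−1500) = 4680.
Aggregate gap = $22,700.

$22,700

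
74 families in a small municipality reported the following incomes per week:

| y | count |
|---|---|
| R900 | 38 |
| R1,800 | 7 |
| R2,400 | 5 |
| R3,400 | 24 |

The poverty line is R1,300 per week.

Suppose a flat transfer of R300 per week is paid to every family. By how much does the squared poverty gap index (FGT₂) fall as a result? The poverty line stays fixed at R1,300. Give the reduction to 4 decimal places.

0.0456

Before: below the line — 38×R900; squared poverty gap index (FGT₂) = 0.048617.
After the R300 transfer: below the line — 38×R1,200; squared poverty gap index (FGT₂) = 0.003039.
Reduction = 0.048617 − 0.003039 = 0.0456.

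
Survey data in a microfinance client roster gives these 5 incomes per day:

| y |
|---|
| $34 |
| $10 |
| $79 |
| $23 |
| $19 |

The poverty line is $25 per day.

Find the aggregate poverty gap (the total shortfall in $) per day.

$23

Below the line: $10, $19, $23 (q = 3 of N = 5).
Individual gaps: 25−10 = 15; 25−19 = 6; 25−23 = 2.
Aggregate gap = $23.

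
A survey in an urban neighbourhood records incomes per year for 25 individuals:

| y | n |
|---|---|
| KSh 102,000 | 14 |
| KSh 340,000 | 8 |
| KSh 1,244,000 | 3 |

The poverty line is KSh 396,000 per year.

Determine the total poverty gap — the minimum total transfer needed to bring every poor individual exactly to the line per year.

KSh 4,564,000

Below the line: 14×KSh 102,000, 8×KSh 340,000 (q = 22 of N = 25).
Individual gaps: 14×(396000−102000) = 4116000; 8×(396000−340000) = 448000.
Aggregate gap = KSh 4,564,000.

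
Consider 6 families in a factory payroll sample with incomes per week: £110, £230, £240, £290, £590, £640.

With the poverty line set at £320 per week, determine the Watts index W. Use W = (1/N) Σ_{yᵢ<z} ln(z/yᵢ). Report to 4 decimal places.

Poor units: £110, £230, £240, £290 (q = 4 of N = 6).
Log shortfalls: ln(320/110) = 1.0678; ln(320/230) = 0.3302; ln(320/240) = 0.2877; ln(320/290) = 0.0984.
W = 1.784204 / 6 = 0.2974.

0.2974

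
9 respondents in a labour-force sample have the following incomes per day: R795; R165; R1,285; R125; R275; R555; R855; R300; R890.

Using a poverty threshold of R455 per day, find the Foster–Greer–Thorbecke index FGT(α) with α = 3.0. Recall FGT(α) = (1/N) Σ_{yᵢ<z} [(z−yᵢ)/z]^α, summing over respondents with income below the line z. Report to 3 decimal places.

0.082

Poor units: R125, R165, R275, R300 (q = 4 of N = 9).
Normalized shortfalls: (455−125)/455 = 0.7253; (455−165)/455 = 0.6374; (455−275)/455 = 0.3956; (455−300)/455 = 0.3407.
Raised to α = 3.0: 0.38151; 0.25892; 0.06191; 0.03953.
Sum = 0.741874; FGT(3.0) = 0.741874 / 9 = 0.082.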